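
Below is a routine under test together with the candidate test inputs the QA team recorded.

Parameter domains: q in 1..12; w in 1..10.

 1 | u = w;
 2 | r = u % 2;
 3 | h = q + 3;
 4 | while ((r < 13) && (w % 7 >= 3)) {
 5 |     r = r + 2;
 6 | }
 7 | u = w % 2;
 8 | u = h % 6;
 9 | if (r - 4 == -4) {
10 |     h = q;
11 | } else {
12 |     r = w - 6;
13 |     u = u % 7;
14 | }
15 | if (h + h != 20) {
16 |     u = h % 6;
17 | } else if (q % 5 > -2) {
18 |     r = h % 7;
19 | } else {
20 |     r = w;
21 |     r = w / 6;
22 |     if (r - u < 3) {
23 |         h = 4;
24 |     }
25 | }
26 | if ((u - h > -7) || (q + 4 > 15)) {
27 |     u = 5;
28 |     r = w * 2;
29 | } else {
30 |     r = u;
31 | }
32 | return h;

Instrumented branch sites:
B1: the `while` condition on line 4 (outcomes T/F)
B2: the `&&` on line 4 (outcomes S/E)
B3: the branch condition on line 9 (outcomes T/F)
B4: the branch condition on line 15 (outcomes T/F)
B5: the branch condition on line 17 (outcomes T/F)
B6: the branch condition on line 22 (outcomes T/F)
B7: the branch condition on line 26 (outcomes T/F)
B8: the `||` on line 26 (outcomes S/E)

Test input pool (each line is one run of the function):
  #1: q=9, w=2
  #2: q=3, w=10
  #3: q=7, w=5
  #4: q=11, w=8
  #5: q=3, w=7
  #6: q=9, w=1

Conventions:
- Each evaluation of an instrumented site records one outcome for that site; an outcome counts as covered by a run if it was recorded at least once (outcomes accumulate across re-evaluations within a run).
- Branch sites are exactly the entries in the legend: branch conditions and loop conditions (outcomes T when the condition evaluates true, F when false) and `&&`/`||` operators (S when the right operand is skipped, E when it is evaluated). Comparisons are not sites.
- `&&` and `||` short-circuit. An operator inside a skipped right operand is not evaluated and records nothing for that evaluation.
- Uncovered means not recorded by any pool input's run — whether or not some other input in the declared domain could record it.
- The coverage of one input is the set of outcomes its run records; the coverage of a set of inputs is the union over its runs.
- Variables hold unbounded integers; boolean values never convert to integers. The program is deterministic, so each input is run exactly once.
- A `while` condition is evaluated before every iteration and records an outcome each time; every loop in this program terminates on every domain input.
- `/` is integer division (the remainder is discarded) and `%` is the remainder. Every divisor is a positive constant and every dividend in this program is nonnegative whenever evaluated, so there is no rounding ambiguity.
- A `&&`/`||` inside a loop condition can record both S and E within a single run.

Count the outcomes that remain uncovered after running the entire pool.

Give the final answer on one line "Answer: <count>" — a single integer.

input #1 (q=9, w=2): events B2->E, B1->F, B3->T, B4->T, B8->S, B7->T; covers B1=F, B2=E, B3=T, B4=T, B7=T, B8=S
input #2 (q=3, w=10): events B2->E, B1->T, B2->E, B1->T, B2->E, B1->T, B2->E, B1->T, B2->E, B1->T, B2->E, B1->T, B2->E, B1->T, ...; covers B1=T, B1=F, B2=S, B2=E, B3=F, B4=T, B7=T, B8=S
input #3 (q=7, w=5): events B2->E, B1->T, B2->E, B1->T, B2->E, B1->T, B2->E, B1->T, B2->E, B1->T, B2->E, B1->T, B2->S, B1->F, ...; covers B1=T, B1=F, B2=S, B2=E, B3=F, B4=F, B5=T, B7=T, B8=S
input #4 (q=11, w=8): events B2->E, B1->F, B3->T, B4->T, B8->S, B7->T; covers B1=F, B2=E, B3=T, B4=T, B7=T, B8=S
input #5 (q=3, w=7): events B2->E, B1->F, B3->F, B4->T, B8->S, B7->T; covers B1=F, B2=E, B3=F, B4=T, B7=T, B8=S
input #6 (q=9, w=1): events B2->E, B1->F, B3->F, B4->T, B8->E, B7->F; covers B1=F, B2=E, B3=F, B4=T, B7=F, B8=E
union over the pool: B1=T, B1=F, B2=S, B2=E, B3=T, B3=F, B4=T, B4=F, B5=T, B7=T, B7=F, B8=S, B8=E
uncovered (3 of 16): B5=F, B6=T, B6=F

Answer: 3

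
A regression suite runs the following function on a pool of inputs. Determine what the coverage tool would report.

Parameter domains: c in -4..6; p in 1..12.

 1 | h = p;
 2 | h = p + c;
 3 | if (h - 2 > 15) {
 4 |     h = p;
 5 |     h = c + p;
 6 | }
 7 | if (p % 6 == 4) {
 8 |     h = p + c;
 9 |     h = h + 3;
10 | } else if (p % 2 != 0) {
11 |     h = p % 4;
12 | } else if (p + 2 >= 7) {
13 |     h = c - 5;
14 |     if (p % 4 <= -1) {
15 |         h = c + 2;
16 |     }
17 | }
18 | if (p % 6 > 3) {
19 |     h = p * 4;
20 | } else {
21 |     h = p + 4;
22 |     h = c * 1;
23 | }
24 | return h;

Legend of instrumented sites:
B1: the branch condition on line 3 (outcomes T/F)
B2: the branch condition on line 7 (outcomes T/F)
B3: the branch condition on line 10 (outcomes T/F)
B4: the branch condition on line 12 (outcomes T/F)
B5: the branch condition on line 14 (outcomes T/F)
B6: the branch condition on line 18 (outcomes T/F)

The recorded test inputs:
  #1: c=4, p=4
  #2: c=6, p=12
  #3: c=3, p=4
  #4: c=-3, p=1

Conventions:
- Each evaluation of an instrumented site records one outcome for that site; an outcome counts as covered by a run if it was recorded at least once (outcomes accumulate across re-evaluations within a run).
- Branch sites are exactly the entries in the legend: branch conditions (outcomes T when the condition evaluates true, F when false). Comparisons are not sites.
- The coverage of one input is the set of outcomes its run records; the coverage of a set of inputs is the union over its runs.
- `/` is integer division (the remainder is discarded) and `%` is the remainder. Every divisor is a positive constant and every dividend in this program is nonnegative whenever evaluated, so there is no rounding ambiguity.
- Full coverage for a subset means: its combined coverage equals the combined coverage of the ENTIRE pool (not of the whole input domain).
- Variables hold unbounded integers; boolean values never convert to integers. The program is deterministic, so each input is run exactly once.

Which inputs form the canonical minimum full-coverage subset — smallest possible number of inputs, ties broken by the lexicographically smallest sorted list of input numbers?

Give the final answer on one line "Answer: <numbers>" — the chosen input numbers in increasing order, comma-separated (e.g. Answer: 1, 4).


run #1 (c=4, p=4) records B1=F, B2=T, B6=T
run #2 (c=6, p=12) records B1=T, B2=F, B3=F, B4=T, B5=F, B6=F
run #3 (c=3, p=4) records B1=F, B2=T, B6=T
run #4 (c=-3, p=1) records B1=F, B2=F, B3=T, B6=F
union over all inputs: B1=T, B1=F, B2=T, B2=F, B3=T, B3=F, B4=T, B5=F, B6=T, B6=F (10 outcomes)
every size-1 subset falls short of the 10 outcomes (best: 6/10)
every size-2 subset falls short of the 10 outcomes (best: 9/10)
the canonical winner is {1, 2, 4}: size 3, full 10-outcome coverage, earliest index list among size-3 covers
Answer: 1, 2, 4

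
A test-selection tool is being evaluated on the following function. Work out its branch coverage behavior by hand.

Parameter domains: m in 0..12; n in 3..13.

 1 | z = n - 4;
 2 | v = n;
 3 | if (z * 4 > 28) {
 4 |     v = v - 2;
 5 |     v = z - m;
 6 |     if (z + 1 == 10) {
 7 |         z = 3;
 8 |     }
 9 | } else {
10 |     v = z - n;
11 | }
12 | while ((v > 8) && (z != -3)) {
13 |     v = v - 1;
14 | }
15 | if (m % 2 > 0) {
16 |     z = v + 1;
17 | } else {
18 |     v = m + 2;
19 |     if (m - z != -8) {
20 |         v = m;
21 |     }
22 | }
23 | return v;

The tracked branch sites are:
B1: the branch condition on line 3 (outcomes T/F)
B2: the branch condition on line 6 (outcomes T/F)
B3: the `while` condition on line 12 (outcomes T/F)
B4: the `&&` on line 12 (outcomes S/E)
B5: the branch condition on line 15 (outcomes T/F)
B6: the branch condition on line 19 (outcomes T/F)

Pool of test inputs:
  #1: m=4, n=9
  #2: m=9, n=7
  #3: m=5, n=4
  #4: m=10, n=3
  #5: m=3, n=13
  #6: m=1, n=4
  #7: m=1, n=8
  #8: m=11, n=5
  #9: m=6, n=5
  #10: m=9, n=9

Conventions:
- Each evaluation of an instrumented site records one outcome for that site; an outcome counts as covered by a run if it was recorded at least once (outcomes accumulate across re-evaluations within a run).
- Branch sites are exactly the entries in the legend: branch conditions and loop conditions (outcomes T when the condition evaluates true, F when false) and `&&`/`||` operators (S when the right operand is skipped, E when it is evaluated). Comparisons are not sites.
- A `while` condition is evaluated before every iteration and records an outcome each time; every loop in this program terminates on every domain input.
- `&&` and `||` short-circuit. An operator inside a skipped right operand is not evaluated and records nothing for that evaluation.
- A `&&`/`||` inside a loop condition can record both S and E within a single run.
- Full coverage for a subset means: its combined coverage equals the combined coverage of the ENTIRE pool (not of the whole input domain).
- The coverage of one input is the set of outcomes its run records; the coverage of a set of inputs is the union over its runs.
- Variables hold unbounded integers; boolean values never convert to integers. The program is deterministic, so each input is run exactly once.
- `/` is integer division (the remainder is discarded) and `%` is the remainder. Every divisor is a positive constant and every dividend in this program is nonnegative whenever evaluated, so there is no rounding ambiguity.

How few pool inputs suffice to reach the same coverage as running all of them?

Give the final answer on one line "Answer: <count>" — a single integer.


test 1 (m=4, n=9) fires B1->F, B4->S, B3->F, B5->F, B6->T; hits B1=F, B3=F, B4=S, B5=F, B6=T
test 2 (m=9, n=7) fires B1->F, B4->S, B3->F, B5->T; hits B1=F, B3=F, B4=S, B5=T
test 3 (m=5, n=4) fires B1->F, B4->S, B3->F, B5->T; hits B1=F, B3=F, B4=S, B5=T
test 4 (m=10, n=3) fires B1->F, B4->S, B3->F, B5->F, B6->T; hits B1=F, B3=F, B4=S, B5=F, B6=T
test 5 (m=3, n=13) fires B1->T, B2->T, B4->S, B3->F, B5->T; hits B1=T, B2=T, B3=F, B4=S, B5=T
test 6 (m=1, n=4) fires B1->F, B4->S, B3->F, B5->T; hits B1=F, B3=F, B4=S, B5=T
test 7 (m=1, n=8) fires B1->F, B4->S, B3->F, B5->T; hits B1=F, B3=F, B4=S, B5=T
test 8 (m=11, n=5) fires B1->F, B4->S, B3->F, B5->T; hits B1=F, B3=F, B4=S, B5=T
test 9 (m=6, n=5) fires B1->F, B4->S, B3->F, B5->F, B6->T; hits B1=F, B3=F, B4=S, B5=F, B6=T
test 10 (m=9, n=9) fires B1->F, B4->S, B3->F, B5->T; hits B1=F, B3=F, B4=S, B5=T
together the pool reaches 8 outcomes: B1=T, B1=F, B2=T, B3=F, B4=S, B5=T, B5=F, B6=T
size 1 is not enough: best union over all size-1 subsets is 5/8
at size 2, {1, 5} reaches all 8 outcomes; every lexicographically earlier size-2 subset fails
Answer: 2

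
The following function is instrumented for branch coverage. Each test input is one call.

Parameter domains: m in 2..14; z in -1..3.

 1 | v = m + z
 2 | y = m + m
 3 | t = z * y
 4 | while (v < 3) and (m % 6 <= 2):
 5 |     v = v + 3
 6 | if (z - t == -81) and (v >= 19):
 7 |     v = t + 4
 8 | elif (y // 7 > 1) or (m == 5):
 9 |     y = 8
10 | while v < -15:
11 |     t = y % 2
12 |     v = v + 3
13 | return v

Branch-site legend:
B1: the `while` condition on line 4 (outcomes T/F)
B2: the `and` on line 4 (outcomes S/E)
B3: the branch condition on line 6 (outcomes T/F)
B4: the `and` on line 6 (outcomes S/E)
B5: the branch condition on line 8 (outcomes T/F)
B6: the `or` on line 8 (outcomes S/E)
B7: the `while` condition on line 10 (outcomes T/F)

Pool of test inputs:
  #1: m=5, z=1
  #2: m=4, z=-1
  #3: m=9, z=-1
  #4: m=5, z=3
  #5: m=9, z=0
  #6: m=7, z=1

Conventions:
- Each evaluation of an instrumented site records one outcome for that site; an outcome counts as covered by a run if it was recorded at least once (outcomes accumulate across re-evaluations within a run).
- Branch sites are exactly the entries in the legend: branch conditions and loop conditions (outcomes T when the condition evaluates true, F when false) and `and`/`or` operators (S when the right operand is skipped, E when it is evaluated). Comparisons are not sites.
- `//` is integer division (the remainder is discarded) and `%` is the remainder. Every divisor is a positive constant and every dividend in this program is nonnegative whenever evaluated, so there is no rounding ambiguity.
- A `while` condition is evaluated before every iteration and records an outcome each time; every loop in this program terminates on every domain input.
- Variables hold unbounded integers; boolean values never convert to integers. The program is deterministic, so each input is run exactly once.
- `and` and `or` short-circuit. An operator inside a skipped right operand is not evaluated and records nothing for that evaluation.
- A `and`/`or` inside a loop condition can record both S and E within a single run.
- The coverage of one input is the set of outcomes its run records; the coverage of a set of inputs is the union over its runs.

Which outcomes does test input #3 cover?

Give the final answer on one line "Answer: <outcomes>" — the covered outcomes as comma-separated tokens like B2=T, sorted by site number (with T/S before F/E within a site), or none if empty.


Running input #3 (m=9, z=-1), event by event:
  B2->S, B1->F, B4->S, B3->F, B6->S, B5->T, B7->F
collecting distinct outcomes: B1=F, B2=S, B3=F, B4=S, B5=T, B6=S, B7=F
Answer: B1=F, B2=S, B3=F, B4=S, B5=T, B6=S, B7=F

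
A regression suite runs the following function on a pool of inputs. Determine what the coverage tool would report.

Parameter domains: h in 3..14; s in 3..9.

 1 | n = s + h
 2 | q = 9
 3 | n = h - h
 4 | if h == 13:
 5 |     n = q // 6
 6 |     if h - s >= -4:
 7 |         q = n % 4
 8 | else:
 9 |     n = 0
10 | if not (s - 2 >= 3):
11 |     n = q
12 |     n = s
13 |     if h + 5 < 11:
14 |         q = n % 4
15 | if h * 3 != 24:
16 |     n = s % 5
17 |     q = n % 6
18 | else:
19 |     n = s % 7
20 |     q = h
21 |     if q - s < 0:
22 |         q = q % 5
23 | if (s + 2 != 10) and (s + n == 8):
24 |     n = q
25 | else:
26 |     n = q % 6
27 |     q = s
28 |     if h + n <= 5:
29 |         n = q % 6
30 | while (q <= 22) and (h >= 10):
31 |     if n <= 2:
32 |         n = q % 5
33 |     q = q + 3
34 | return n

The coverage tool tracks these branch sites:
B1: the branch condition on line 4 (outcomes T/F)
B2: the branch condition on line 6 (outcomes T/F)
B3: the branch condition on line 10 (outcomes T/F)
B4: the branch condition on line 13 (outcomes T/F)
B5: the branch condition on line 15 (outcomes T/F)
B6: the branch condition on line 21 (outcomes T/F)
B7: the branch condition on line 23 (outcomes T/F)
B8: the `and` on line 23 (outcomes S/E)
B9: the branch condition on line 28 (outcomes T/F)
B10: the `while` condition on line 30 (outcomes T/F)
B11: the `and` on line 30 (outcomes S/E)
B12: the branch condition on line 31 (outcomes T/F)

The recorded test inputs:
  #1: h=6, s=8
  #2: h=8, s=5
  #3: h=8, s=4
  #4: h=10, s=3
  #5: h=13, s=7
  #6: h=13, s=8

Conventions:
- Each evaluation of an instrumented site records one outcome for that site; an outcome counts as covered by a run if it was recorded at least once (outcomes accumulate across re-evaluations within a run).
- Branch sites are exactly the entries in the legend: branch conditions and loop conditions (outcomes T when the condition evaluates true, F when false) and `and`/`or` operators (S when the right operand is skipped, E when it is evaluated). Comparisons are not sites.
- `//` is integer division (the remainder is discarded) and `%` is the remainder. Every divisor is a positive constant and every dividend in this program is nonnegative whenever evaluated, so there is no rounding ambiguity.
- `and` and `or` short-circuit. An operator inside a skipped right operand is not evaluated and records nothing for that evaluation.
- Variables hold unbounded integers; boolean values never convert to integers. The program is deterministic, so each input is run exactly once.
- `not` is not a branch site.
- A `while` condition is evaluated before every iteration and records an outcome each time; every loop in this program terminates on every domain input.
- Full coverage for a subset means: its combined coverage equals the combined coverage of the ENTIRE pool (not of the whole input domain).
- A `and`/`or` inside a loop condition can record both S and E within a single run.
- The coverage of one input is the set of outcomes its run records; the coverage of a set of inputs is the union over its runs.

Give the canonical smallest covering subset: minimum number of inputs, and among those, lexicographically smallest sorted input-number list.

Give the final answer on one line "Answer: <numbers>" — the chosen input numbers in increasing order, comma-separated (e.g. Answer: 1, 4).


input #1, h=6, s=8: events B1->F, B3->F, B5->T, B8->S, B7->F, B9->F, B11->E, B10->F; outcomes B1=F, B3=F, B5=T, B7=F, B8=S, B9=F, B10=F, B11=E
input #2, h=8, s=5: events B1->F, B3->F, B5->F, B6->F, B8->E, B7->F, B9->F, B11->E, B10->F; outcomes B1=F, B3=F, B5=F, B6=F, B7=F, B8=E, B9=F, B10=F, B11=E
input #3, h=8, s=4: events B1->F, B3->T, B4->F, B5->F, B6->F, B8->E, B7->T, B11->E, B10->F; outcomes B1=F, B3=T, B4=F, B5=F, B6=F, B7=T, B8=E, B10=F, B11=E
input #4, h=10, s=3: events B1->F, B3->T, B4->F, B5->T, B8->E, B7->F, B9->F, B11->E, B10->T, B12->F, B11->E, B10->T, B12->F, B11->E, ...; outcomes B1=F, B3=T, B4=F, B5=T, B7=F, B8=E, B9=F, B10=T, B10=F, B11=S, B11=E, B12=F
input #5, h=13, s=7: events B1->T, B2->T, B3->F, B5->T, B8->E, B7->F, B9->F, B11->E, B10->T, B12->T, B11->E, B10->T, B12->T, B11->E, ...; outcomes B1=T, B2=T, B3=F, B5=T, B7=F, B8=E, B9=F, B10=T, B10=F, B11=S, B11=E, B12=T, B12=F
input #6, h=13, s=8: events B1->T, B2->T, B3->F, B5->T, B8->S, B7->F, B9->F, B11->E, B10->T, B12->F, B11->E, B10->T, B12->F, B11->E, ...; outcomes B1=T, B2=T, B3=F, B5=T, B7=F, B8=S, B9=F, B10=T, B10=F, B11=S, B11=E, B12=F
union over all inputs: B1=T, B1=F, B2=T, B3=T, B3=F, B4=F, B5=T, B5=F, B6=F, B7=T, B7=F, B8=S, B8=E, B9=F, B10=T, B10=F, B11=S, B11=E, B12=T, B12=F (20 outcomes)
every size-1 subset falls short of the 20 outcomes (best: 13/20)
every size-2 subset falls short of the 20 outcomes (best: 19/20)
size 3: inputs {1, 3, 5} cover all 20 outcomes, and no lexicographically smaller subset of this size does
Answer: 1, 3, 5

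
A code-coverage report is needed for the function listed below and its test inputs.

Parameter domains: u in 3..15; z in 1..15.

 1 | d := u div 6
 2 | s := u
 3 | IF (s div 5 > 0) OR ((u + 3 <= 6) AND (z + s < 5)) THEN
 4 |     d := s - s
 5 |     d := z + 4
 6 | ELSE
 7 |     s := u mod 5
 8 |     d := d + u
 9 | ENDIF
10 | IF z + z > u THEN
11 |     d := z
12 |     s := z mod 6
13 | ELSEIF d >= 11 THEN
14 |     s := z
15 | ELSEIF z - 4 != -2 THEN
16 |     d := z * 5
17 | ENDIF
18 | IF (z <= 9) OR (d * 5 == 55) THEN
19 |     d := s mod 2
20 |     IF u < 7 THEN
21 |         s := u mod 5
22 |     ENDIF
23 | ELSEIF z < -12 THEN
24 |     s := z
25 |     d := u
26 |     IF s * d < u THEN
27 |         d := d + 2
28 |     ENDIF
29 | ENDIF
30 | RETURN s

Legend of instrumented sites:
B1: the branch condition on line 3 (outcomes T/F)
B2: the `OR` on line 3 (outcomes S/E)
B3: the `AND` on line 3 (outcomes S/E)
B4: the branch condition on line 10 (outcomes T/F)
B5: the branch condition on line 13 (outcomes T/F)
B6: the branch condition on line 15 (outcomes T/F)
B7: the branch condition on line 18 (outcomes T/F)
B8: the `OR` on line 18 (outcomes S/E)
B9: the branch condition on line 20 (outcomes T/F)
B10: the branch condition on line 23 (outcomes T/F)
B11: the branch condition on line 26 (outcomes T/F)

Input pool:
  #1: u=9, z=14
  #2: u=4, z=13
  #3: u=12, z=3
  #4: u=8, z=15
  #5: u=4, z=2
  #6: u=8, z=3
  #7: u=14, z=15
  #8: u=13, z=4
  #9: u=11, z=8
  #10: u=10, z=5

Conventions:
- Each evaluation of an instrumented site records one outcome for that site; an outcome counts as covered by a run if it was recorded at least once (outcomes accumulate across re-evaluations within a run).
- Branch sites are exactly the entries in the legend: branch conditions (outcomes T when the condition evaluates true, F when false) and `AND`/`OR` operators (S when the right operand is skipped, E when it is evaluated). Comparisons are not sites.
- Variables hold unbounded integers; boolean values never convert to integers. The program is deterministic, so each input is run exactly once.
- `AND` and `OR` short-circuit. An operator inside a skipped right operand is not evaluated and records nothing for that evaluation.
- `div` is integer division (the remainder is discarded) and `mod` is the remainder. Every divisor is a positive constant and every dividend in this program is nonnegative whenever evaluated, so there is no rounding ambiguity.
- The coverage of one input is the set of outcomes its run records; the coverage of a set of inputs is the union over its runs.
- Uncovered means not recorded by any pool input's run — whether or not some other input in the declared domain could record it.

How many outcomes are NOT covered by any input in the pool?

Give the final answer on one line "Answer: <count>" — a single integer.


run #1 (u=9, z=14) runs B2->S, B1->T, B4->T, B8->E, B7->F, B10->F; records B1=T, B2=S, B4=T, B7=F, B8=E, B10=F
run #2 (u=4, z=13) runs B2->E, B3->S, B1->F, B4->T, B8->E, B7->F, B10->F; records B1=F, B2=E, B3=S, B4=T, B7=F, B8=E, B10=F
run #3 (u=12, z=3) runs B2->S, B1->T, B4->F, B5->F, B6->T, B8->S, B7->T, B9->F; records B1=T, B2=S, B4=F, B5=F, B6=T, B7=T, B8=S, B9=F
run #4 (u=8, z=15) runs B2->S, B1->T, B4->T, B8->E, B7->F, B10->F; records B1=T, B2=S, B4=T, B7=F, B8=E, B10=F
run #5 (u=4, z=2) runs B2->E, B3->S, B1->F, B4->F, B5->F, B6->F, B8->S, B7->T, B9->T; records B1=F, B2=E, B3=S, B4=F, B5=F, B6=F, B7=T, B8=S, B9=T
run #6 (u=8, z=3) runs B2->S, B1->T, B4->F, B5->F, B6->T, B8->S, B7->T, B9->F; records B1=T, B2=S, B4=F, B5=F, B6=T, B7=T, B8=S, B9=F
run #7 (u=14, z=15) runs B2->S, B1->T, B4->T, B8->E, B7->F, B10->F; records B1=T, B2=S, B4=T, B7=F, B8=E, B10=F
run #8 (u=13, z=4) runs B2->S, B1->T, B4->F, B5->F, B6->T, B8->S, B7->T, B9->F; records B1=T, B2=S, B4=F, B5=F, B6=T, B7=T, B8=S, B9=F
run #9 (u=11, z=8) runs B2->S, B1->T, B4->T, B8->S, B7->T, B9->F; records B1=T, B2=S, B4=T, B7=T, B8=S, B9=F
run #10 (u=10, z=5) runs B2->S, B1->T, B4->F, B5->F, B6->T, B8->S, B7->T, B9->F; records B1=T, B2=S, B4=F, B5=F, B6=T, B7=T, B8=S, B9=F
union over the pool: B1=T, B1=F, B2=S, B2=E, B3=S, B4=T, B4=F, B5=F, B6=T, B6=F, B7=T, B7=F, B8=S, B8=E, B9=T, B9=F, B10=F
uncovered (5 of 22): B3=E, B5=T, B10=T, B11=T, B11=F
Answer: 5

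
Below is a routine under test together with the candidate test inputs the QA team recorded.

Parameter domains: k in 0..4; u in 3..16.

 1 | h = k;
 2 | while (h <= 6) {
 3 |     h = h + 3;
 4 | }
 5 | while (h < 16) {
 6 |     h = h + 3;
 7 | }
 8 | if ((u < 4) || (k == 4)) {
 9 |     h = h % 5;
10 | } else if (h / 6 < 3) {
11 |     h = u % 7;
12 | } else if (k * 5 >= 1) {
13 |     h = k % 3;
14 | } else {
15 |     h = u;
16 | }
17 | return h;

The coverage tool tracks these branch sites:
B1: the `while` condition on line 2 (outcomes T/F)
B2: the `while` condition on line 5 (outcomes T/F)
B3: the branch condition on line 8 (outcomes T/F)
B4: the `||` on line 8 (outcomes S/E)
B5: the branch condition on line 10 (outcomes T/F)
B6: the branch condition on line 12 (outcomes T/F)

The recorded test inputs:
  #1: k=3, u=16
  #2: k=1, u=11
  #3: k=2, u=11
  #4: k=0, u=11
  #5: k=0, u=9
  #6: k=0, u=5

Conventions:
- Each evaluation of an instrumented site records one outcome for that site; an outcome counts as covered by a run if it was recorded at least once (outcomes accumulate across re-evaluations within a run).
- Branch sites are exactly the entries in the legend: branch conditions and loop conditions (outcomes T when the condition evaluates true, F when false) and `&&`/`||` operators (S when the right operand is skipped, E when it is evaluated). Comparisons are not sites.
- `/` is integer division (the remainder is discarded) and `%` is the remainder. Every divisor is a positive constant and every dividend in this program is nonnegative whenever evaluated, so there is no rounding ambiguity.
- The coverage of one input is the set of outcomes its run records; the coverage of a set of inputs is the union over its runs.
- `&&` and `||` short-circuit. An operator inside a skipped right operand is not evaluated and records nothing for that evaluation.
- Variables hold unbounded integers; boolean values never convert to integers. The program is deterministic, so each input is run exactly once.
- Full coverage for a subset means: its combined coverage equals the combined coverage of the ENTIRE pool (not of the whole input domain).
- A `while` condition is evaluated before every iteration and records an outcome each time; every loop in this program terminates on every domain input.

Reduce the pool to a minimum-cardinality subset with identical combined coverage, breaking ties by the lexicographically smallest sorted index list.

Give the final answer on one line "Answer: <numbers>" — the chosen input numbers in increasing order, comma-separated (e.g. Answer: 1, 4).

input #1 (k=3, u=16): events B1->T, B1->T, B1->F, B2->T, B2->T, B2->T, B2->F, B4->E, B3->F, B5->F, B6->T; covers B1=T, B1=F, B2=T, B2=F, B3=F, B4=E, B5=F, B6=T
input #2 (k=1, u=11): events B1->T, B1->T, B1->F, B2->T, B2->T, B2->T, B2->F, B4->E, B3->F, B5->T; covers B1=T, B1=F, B2=T, B2=F, B3=F, B4=E, B5=T
input #3 (k=2, u=11): events B1->T, B1->T, B1->F, B2->T, B2->T, B2->T, B2->F, B4->E, B3->F, B5->T; covers B1=T, B1=F, B2=T, B2=F, B3=F, B4=E, B5=T
input #4 (k=0, u=11): events B1->T, B1->T, B1->T, B1->F, B2->T, B2->T, B2->T, B2->F, B4->E, B3->F, B5->F, B6->F; covers B1=T, B1=F, B2=T, B2=F, B3=F, B4=E, B5=F, B6=F
input #5 (k=0, u=9): events B1->T, B1->T, B1->T, B1->F, B2->T, B2->T, B2->T, B2->F, B4->E, B3->F, B5->F, B6->F; covers B1=T, B1=F, B2=T, B2=F, B3=F, B4=E, B5=F, B6=F
input #6 (k=0, u=5): events B1->T, B1->T, B1->T, B1->F, B2->T, B2->T, B2->T, B2->F, B4->E, B3->F, B5->F, B6->F; covers B1=T, B1=F, B2=T, B2=F, B3=F, B4=E, B5=F, B6=F
the full pool covers 10 outcomes: B1=T, B1=F, B2=T, B2=F, B3=F, B4=E, B5=T, B5=F, B6=T, B6=F
every size-1 subset falls short of the 10 outcomes (best: 8/10)
every size-2 subset falls short of the 10 outcomes (best: 9/10)
inputs {1, 2, 4} (size 3) cover everything; no size-3 subset with a lexicographically smaller index list covers all 10

Answer: 1, 2, 4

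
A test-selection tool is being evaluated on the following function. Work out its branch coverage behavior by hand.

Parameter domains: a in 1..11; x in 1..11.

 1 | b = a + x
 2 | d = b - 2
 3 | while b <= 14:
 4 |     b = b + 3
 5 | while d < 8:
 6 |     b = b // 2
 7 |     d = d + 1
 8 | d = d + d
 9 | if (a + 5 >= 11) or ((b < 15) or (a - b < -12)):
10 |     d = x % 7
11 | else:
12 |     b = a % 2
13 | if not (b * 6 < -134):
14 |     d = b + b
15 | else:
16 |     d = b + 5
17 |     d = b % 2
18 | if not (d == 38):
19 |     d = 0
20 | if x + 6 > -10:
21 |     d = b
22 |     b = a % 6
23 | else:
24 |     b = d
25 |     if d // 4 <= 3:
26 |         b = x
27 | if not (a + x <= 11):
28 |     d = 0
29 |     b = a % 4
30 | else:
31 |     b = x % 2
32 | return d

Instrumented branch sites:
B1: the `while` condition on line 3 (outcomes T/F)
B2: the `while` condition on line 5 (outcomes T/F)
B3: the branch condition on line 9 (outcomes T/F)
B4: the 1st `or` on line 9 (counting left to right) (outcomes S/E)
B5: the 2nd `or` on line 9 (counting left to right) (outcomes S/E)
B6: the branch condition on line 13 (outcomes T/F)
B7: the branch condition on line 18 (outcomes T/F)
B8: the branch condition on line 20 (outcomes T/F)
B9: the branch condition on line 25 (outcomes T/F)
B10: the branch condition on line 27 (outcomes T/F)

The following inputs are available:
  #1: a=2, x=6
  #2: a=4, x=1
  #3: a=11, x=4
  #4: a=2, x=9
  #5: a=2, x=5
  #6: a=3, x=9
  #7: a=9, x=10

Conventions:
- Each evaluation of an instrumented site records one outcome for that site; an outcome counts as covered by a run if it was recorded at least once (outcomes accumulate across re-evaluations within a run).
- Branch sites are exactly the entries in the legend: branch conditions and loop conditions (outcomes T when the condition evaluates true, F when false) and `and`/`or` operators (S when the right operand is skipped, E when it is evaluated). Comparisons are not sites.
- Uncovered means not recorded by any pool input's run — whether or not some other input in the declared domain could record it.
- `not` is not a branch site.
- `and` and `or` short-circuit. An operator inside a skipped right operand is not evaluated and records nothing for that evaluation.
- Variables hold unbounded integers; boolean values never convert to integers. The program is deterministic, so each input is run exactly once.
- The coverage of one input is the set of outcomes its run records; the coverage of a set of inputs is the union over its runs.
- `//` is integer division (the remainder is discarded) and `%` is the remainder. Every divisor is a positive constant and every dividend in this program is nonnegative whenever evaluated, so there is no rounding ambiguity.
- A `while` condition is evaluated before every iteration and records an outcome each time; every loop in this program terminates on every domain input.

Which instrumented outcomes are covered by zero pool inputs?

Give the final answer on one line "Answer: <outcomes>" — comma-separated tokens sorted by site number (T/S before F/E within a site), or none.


#1 (a=2, x=6) -> B1->T, B1->T, B1->T, B1->F, B2->T, B2->T, B2->F, B4->E, B5->S, B3->T, B6->T, B7->T, B8->T, B10->F; covered: B1=T, B1=F, B2=T, B2=F, B3=T, B4=E, B5=S, B6=T, B7=T, B8=T, B10=F
#2 (a=4, x=1) -> B1->T, B1->T, B1->T, B1->T, B1->F, B2->T, B2->T, B2->T, B2->T, B2->T, B2->F, B4->E, B5->S, B3->T, ...; covered: B1=T, B1=F, B2=T, B2=F, B3=T, B4=E, B5=S, B6=T, B7=T, B8=T, B10=F
#3 (a=11, x=4) -> B1->F, B2->F, B4->S, B3->T, B6->T, B7->T, B8->T, B10->T; covered: B1=F, B2=F, B3=T, B4=S, B6=T, B7=T, B8=T, B10=T
#4 (a=2, x=9) -> B1->T, B1->T, B1->F, B2->F, B4->E, B5->E, B3->T, B6->T, B7->T, B8->T, B10->F; covered: B1=T, B1=F, B2=F, B3=T, B4=E, B5=E, B6=T, B7=T, B8=T, B10=F
#5 (a=2, x=5) -> B1->T, B1->T, B1->T, B1->F, B2->T, B2->T, B2->T, B2->F, B4->E, B5->S, B3->T, B6->T, B7->T, B8->T, ...; covered: B1=T, B1=F, B2=T, B2=F, B3=T, B4=E, B5=S, B6=T, B7=T, B8=T, B10=F
#6 (a=3, x=9) -> B1->T, B1->F, B2->F, B4->E, B5->E, B3->F, B6->T, B7->T, B8->T, B10->T; covered: B1=T, B1=F, B2=F, B3=F, B4=E, B5=E, B6=T, B7=T, B8=T, B10=T
#7 (a=9, x=10) -> B1->F, B2->F, B4->S, B3->T, B6->T, B7->F, B8->T, B10->T; covered: B1=F, B2=F, B3=T, B4=S, B6=T, B7=F, B8=T, B10=T
union over the pool: B1=T, B1=F, B2=T, B2=F, B3=T, B3=F, B4=S, B4=E, B5=S, B5=E, B6=T, B7=T, B7=F, B8=T, B10=T, B10=F
uncovered (4 of 20): B6=F, B8=F, B9=T, B9=F
Answer: B6=F, B8=F, B9=T, B9=F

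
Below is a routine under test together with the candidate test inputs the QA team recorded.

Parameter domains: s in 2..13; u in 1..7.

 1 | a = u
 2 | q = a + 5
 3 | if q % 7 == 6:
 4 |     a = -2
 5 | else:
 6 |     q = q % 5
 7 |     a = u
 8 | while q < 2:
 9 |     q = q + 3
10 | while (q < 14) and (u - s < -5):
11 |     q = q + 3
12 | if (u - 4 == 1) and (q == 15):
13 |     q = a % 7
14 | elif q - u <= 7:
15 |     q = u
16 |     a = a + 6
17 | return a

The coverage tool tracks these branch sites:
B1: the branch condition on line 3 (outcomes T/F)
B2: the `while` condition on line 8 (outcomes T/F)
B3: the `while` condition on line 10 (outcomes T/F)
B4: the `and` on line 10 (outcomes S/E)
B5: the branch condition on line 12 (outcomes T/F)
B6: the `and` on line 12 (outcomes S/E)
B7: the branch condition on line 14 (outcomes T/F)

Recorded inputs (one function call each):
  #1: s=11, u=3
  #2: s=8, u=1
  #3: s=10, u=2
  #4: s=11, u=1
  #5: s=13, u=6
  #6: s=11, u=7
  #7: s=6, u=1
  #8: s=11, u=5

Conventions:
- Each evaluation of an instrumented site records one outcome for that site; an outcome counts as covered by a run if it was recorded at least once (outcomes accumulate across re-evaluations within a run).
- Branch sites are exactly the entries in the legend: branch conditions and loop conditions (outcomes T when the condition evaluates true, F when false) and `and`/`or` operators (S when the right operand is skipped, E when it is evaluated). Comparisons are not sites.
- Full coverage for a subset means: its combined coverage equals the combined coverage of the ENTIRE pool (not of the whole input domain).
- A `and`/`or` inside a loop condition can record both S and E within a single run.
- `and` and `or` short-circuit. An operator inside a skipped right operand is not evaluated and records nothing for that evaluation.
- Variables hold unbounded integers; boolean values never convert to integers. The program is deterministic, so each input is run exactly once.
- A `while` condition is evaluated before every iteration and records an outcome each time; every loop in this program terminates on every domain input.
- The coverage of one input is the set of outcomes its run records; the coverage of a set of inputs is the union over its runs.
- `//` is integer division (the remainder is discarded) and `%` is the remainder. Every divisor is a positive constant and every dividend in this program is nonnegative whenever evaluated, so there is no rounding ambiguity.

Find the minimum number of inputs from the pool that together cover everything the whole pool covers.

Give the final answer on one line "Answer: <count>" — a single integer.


input #1 (s=11, u=3): covers B1=F, B2=F, B3=T, B3=F, B4=S, B4=E, B5=F, B6=S, B7=F
input #2 (s=8, u=1): covers B1=T, B2=F, B3=T, B3=F, B4=S, B4=E, B5=F, B6=S, B7=F
input #3 (s=10, u=2): covers B1=F, B2=F, B3=T, B3=F, B4=S, B4=E, B5=F, B6=S, B7=F
input #4 (s=11, u=1): covers B1=T, B2=F, B3=T, B3=F, B4=S, B4=E, B5=F, B6=S, B7=F
input #5 (s=13, u=6): covers B1=F, B2=T, B2=F, B3=T, B3=F, B4=S, B4=E, B5=F, B6=S, B7=F
input #6 (s=11, u=7): covers B1=F, B2=F, B3=F, B4=E, B5=F, B6=S, B7=T
input #7 (s=6, u=1): covers B1=T, B2=F, B3=F, B4=E, B5=F, B6=S, B7=T
input #8 (s=11, u=5): covers B1=F, B2=T, B2=F, B3=T, B3=F, B4=S, B4=E, B5=T, B6=E
together the pool reaches 14 outcomes: B1=T, B1=F, B2=T, B2=F, B3=T, B3=F, B4=S, B4=E, B5=T, B5=F, B6=S, B6=E, B7=T, B7=F
no size-1 subset reaches all 14 outcomes (best union: 10/14)
no size-2 subset reaches all 14 outcomes (best union: 13/14)
size 3: inputs {1, 7, 8} cover all 14 outcomes, and no lexicographically smaller subset of this size does
Answer: 3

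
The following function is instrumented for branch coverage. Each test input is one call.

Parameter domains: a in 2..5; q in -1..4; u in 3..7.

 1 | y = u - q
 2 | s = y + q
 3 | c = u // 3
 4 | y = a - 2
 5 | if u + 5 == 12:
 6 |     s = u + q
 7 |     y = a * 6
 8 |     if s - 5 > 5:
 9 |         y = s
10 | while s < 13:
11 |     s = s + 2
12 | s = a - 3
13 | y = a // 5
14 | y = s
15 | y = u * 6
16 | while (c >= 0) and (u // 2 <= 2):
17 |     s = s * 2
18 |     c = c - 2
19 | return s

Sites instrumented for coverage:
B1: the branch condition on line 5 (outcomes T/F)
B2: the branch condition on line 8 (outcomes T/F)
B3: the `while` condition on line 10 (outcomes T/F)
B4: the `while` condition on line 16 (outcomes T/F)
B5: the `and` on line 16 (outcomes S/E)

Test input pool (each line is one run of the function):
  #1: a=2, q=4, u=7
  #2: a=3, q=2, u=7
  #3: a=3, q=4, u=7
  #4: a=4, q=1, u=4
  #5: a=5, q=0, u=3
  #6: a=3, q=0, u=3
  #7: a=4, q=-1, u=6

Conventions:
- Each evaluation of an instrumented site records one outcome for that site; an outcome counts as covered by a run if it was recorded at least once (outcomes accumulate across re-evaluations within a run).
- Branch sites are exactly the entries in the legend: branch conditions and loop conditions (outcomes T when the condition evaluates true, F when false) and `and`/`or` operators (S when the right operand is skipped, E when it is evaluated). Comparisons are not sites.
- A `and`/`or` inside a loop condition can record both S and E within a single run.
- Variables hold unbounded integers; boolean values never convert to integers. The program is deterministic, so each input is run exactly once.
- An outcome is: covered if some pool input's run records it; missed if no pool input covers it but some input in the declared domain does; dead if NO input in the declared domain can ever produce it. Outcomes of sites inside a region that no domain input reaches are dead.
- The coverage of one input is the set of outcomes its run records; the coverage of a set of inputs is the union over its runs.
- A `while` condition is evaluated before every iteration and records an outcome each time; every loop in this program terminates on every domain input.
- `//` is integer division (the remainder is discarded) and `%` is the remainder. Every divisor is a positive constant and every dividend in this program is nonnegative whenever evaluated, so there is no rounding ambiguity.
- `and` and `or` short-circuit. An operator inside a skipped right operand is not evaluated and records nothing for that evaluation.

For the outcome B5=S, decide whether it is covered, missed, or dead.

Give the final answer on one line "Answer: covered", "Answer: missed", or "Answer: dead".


B5=S is recorded by pool input(s) 4, 5, 6 -> covered
Answer: covered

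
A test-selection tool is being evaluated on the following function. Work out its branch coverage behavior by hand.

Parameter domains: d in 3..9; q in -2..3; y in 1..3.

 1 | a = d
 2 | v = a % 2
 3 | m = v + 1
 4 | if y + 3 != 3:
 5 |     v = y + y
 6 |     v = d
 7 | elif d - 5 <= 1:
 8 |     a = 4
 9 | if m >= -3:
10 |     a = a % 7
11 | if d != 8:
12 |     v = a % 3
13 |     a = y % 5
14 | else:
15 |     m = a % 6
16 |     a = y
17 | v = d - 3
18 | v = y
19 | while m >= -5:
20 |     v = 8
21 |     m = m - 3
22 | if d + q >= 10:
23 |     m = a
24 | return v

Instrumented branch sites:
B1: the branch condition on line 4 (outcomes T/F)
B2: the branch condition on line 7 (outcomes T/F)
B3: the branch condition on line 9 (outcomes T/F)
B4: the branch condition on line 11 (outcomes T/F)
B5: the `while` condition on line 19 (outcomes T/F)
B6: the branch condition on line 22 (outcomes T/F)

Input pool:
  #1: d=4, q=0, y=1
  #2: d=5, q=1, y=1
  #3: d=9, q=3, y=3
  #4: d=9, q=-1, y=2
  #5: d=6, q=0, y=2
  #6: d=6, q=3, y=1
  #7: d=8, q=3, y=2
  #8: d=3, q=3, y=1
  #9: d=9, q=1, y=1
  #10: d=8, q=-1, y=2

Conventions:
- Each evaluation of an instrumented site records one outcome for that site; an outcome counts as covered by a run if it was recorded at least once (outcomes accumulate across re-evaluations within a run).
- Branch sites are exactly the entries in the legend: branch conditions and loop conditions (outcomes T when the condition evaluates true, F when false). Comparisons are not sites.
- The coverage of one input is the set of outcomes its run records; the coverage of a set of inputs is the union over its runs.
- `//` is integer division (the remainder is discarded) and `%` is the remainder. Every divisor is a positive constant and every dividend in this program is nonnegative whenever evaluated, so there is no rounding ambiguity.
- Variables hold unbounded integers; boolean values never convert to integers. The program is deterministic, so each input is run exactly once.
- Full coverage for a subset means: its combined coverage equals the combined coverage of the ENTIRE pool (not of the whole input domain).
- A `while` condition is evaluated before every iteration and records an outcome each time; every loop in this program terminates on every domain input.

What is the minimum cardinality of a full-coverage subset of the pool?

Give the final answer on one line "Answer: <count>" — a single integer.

test 1 (d=4, q=0, y=1) fires B1->T, B3->T, B4->T, B5->T, B5->T, B5->T, B5->F, B6->F; hits B1=T, B3=T, B4=T, B5=T, B5=F, B6=F
test 2 (d=5, q=1, y=1) fires B1->T, B3->T, B4->T, B5->T, B5->T, B5->T, B5->F, B6->F; hits B1=T, B3=T, B4=T, B5=T, B5=F, B6=F
test 3 (d=9, q=3, y=3) fires B1->T, B3->T, B4->T, B5->T, B5->T, B5->T, B5->F, B6->T; hits B1=T, B3=T, B4=T, B5=T, B5=F, B6=T
test 4 (d=9, q=-1, y=2) fires B1->T, B3->T, B4->T, B5->T, B5->T, B5->T, B5->F, B6->F; hits B1=T, B3=T, B4=T, B5=T, B5=F, B6=F
test 5 (d=6, q=0, y=2) fires B1->T, B3->T, B4->T, B5->T, B5->T, B5->T, B5->F, B6->F; hits B1=T, B3=T, B4=T, B5=T, B5=F, B6=F
test 6 (d=6, q=3, y=1) fires B1->T, B3->T, B4->T, B5->T, B5->T, B5->T, B5->F, B6->F; hits B1=T, B3=T, B4=T, B5=T, B5=F, B6=F
test 7 (d=8, q=3, y=2) fires B1->T, B3->T, B4->F, B5->T, B5->T, B5->T, B5->F, B6->T; hits B1=T, B3=T, B4=F, B5=T, B5=F, B6=T
test 8 (d=3, q=3, y=1) fires B1->T, B3->T, B4->T, B5->T, B5->T, B5->T, B5->F, B6->F; hits B1=T, B3=T, B4=T, B5=T, B5=F, B6=F
test 9 (d=9, q=1, y=1) fires B1->T, B3->T, B4->T, B5->T, B5->T, B5->T, B5->F, B6->T; hits B1=T, B3=T, B4=T, B5=T, B5=F, B6=T
test 10 (d=8, q=-1, y=2) fires B1->T, B3->T, B4->F, B5->T, B5->T, B5->T, B5->F, B6->F; hits B1=T, B3=T, B4=F, B5=T, B5=F, B6=F
union over all inputs: B1=T, B3=T, B4=T, B4=F, B5=T, B5=F, B6=T, B6=F (8 outcomes)
every size-1 subset falls short of the 8 outcomes (best: 6/8)
size 2: inputs {1, 7} cover all 8 outcomes, and no lexicographically smaller subset of this size does

Answer: 2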